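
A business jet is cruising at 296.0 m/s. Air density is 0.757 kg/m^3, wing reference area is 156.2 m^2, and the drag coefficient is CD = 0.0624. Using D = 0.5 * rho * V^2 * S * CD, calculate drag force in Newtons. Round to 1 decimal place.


Step 1: Dynamic pressure q = 0.5 * 0.757 * 296.0^2 = 33162.656 Pa
Step 2: Drag D = q * S * CD = 33162.656 * 156.2 * 0.0624
Step 3: D = 323232.4 N

323232.4


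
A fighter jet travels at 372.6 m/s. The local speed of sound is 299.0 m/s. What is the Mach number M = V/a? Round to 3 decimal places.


Step 1: M = V / a = 372.6 / 299.0
Step 2: M = 1.246

1.246


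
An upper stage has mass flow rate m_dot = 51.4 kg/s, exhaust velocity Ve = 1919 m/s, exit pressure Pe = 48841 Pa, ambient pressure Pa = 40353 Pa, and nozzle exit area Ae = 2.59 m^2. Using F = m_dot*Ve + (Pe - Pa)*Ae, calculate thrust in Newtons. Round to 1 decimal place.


Step 1: Momentum thrust = m_dot * Ve = 51.4 * 1919 = 98636.6 N
Step 2: Pressure thrust = (Pe - Pa) * Ae = (48841 - 40353) * 2.59 = 21983.92 N
Step 3: Total thrust F = 98636.6 + 21983.92 = 120620.5 N

120620.5


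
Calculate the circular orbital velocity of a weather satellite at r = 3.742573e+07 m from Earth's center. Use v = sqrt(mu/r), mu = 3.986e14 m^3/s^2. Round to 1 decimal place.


Step 1: mu / r = 3.986e14 / 3.742573e+07 = 10650426.8587
Step 2: v = sqrt(10650426.8587) = 3263.5 m/s

3263.5


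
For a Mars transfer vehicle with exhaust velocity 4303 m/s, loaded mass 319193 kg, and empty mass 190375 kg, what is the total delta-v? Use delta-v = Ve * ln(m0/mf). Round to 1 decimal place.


Step 1: Mass ratio m0/mf = 319193 / 190375 = 1.676654
Step 2: ln(1.676654) = 0.5168
Step 3: delta-v = 4303 * 0.5168 = 2223.8 m/s

2223.8


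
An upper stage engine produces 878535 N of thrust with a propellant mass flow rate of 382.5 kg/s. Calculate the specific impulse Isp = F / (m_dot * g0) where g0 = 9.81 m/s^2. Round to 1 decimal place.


Step 1: m_dot * g0 = 382.5 * 9.81 = 3752.33
Step 2: Isp = 878535 / 3752.33 = 234.1 s

234.1


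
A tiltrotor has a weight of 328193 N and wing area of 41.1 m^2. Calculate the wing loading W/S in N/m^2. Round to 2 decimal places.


Step 1: Wing loading = W / S = 328193 / 41.1
Step 2: Wing loading = 7985.23 N/m^2

7985.23


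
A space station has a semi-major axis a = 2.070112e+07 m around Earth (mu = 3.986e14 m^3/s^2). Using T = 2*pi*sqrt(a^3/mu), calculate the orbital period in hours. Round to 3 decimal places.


Step 1: a^3 / mu = 8.871183e+21 / 3.986e14 = 2.225585e+07
Step 2: sqrt(2.225585e+07) = 4717.6109 s
Step 3: T = 2*pi * 4717.6109 = 29641.62 s
Step 4: T in hours = 29641.62 / 3600 = 8.234 hours

8.234


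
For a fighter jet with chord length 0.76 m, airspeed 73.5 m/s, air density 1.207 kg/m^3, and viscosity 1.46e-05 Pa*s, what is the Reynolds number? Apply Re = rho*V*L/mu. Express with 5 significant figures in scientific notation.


Step 1: Numerator = rho * V * L = 1.207 * 73.5 * 0.76 = 67.42302
Step 2: Re = 67.42302 / 1.46e-05
Step 3: Re = 4.6180e+06

4.6180e+06


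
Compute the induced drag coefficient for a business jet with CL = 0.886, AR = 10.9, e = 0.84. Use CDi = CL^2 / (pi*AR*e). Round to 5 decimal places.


Step 1: CL^2 = 0.886^2 = 0.784996
Step 2: pi * AR * e = 3.14159 * 10.9 * 0.84 = 28.764422
Step 3: CDi = 0.784996 / 28.764422 = 0.02729

0.02729


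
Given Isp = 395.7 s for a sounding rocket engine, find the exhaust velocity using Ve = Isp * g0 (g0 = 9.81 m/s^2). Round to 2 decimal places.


Step 1: Ve = Isp * g0 = 395.7 * 9.81
Step 2: Ve = 3881.82 m/s

3881.82


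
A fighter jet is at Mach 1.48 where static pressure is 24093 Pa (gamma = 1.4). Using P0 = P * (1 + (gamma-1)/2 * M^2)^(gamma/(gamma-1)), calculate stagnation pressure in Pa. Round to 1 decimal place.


Step 1: (gamma-1)/2 * M^2 = 0.2 * 2.1904 = 0.43808
Step 2: 1 + 0.43808 = 1.43808
Step 3: Exponent gamma/(gamma-1) = 3.5
Step 4: P0 = 24093 * 1.43808^3.5 = 85927.4 Pa

85927.4


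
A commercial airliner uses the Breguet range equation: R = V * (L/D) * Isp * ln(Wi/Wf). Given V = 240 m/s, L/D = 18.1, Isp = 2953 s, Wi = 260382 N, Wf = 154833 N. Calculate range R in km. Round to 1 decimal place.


Step 1: Coefficient = V * (L/D) * Isp = 240 * 18.1 * 2953 = 12827832.0 m
Step 2: Wi/Wf = 260382 / 154833 = 1.681696
Step 3: ln(1.681696) = 0.519803
Step 4: R = 12827832.0 * 0.519803 = 6667941.3 m = 6667.9 km

6667.9


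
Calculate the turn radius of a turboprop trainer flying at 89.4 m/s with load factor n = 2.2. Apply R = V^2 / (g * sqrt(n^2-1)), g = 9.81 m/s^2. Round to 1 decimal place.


Step 1: V^2 = 89.4^2 = 7992.36
Step 2: n^2 - 1 = 2.2^2 - 1 = 3.84
Step 3: sqrt(3.84) = 1.959592
Step 4: R = 7992.36 / (9.81 * 1.959592) = 415.8 m

415.8


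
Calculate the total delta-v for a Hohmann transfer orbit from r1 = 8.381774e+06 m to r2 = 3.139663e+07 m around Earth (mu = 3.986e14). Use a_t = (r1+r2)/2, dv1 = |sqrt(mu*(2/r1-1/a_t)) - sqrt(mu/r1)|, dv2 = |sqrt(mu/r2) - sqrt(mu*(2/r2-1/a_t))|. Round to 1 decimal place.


Step 1: Transfer semi-major axis a_t = (8.381774e+06 + 3.139663e+07) / 2 = 1.988920e+07 m
Step 2: v1 (circular at r1) = sqrt(mu/r1) = 6896.05 m/s
Step 3: v_t1 = sqrt(mu*(2/r1 - 1/a_t)) = 8664.3 m/s
Step 4: dv1 = |8664.3 - 6896.05| = 1768.25 m/s
Step 5: v2 (circular at r2) = 3563.09 m/s, v_t2 = 2313.06 m/s
Step 6: dv2 = |3563.09 - 2313.06| = 1250.04 m/s
Step 7: Total delta-v = 1768.25 + 1250.04 = 3018.3 m/s

3018.3


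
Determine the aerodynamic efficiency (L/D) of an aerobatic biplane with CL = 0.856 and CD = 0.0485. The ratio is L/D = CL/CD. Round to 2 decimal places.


Step 1: L/D = CL / CD = 0.856 / 0.0485
Step 2: L/D = 17.65

17.65


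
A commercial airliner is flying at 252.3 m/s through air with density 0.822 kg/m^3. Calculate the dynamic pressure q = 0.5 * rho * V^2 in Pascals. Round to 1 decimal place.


Step 1: V^2 = 252.3^2 = 63655.29
Step 2: q = 0.5 * 0.822 * 63655.29
Step 3: q = 26162.3 Pa

26162.3


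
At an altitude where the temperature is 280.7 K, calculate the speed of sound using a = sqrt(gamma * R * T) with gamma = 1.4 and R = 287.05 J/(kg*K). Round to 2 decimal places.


Step 1: gamma * R * T = 1.4 * 287.05 * 280.7 = 112804.909
Step 2: a = sqrt(112804.909) = 335.86 m/s

335.86


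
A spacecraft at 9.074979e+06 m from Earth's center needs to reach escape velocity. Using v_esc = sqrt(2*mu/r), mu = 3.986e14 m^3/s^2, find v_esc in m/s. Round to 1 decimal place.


Step 1: 2*mu/r = 2 * 3.986e14 / 9.074979e+06 = 87845933.3074
Step 2: v_esc = sqrt(87845933.3074) = 9372.6 m/s

9372.6


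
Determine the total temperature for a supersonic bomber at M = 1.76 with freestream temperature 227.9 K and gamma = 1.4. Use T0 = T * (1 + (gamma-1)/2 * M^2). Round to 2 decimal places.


Step 1: (gamma-1)/2 = 0.2
Step 2: M^2 = 3.0976
Step 3: 1 + 0.2 * 3.0976 = 1.61952
Step 4: T0 = 227.9 * 1.61952 = 369.09 K

369.09


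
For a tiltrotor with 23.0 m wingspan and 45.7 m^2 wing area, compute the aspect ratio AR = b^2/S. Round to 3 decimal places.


Step 1: b^2 = 23.0^2 = 529.0
Step 2: AR = 529.0 / 45.7 = 11.575

11.575


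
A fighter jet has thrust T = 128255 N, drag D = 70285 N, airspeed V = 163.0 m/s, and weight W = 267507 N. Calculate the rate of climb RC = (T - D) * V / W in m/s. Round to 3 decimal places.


Step 1: Excess thrust = T - D = 128255 - 70285 = 57970 N
Step 2: Excess power = 57970 * 163.0 = 9449110.0 W
Step 3: RC = 9449110.0 / 267507 = 35.323 m/s

35.323


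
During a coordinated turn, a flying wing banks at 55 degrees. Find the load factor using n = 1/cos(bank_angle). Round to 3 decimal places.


Step 1: Convert 55 degrees to radians = 0.959931
Step 2: cos(55 deg) = 0.573576
Step 3: n = 1 / 0.573576 = 1.743

1.743


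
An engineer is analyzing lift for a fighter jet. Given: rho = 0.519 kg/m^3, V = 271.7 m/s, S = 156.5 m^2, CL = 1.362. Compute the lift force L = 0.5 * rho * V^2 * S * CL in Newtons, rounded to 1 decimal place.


Step 1: Calculate dynamic pressure q = 0.5 * 0.519 * 271.7^2 = 0.5 * 0.519 * 73820.89 = 19156.521 Pa
Step 2: Multiply by wing area and lift coefficient: L = 19156.521 * 156.5 * 1.362
Step 3: L = 2997995.5295 * 1.362 = 4083269.9 N

4083269.9


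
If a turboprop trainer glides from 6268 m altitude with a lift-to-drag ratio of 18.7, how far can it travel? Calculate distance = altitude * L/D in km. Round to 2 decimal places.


Step 1: Glide distance = altitude * L/D = 6268 * 18.7 = 117211.6 m
Step 2: Convert to km: 117211.6 / 1000 = 117.21 km

117.21


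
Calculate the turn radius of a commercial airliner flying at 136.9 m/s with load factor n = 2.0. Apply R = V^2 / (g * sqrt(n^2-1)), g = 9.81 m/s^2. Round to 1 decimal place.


Step 1: V^2 = 136.9^2 = 18741.61
Step 2: n^2 - 1 = 2.0^2 - 1 = 3.0
Step 3: sqrt(3.0) = 1.732051
Step 4: R = 18741.61 / (9.81 * 1.732051) = 1103.0 m

1103.0


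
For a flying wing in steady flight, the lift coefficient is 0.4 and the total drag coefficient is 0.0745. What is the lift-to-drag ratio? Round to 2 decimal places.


Step 1: L/D = CL / CD = 0.4 / 0.0745
Step 2: L/D = 5.37

5.37


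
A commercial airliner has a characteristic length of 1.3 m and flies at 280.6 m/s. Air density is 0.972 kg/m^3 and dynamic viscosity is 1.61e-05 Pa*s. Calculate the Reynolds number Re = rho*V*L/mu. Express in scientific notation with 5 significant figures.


Step 1: Numerator = rho * V * L = 0.972 * 280.6 * 1.3 = 354.56616
Step 2: Re = 354.56616 / 1.61e-05
Step 3: Re = 2.2023e+07

2.2023e+07


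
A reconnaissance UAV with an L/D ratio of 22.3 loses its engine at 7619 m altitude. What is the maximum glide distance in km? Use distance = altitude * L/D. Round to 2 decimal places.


Step 1: Glide distance = altitude * L/D = 7619 * 22.3 = 169903.7 m
Step 2: Convert to km: 169903.7 / 1000 = 169.90 km

169.90


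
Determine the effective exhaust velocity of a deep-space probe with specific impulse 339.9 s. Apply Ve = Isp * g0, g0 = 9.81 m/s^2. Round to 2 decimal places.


Step 1: Ve = Isp * g0 = 339.9 * 9.81
Step 2: Ve = 3334.42 m/s

3334.42


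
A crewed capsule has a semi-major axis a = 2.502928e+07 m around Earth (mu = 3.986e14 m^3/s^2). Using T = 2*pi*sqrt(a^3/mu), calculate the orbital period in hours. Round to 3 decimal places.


Step 1: a^3 / mu = 1.567996e+22 / 3.986e14 = 3.933759e+07
Step 2: sqrt(3.933759e+07) = 6271.9688 s
Step 3: T = 2*pi * 6271.9688 = 39407.94 s
Step 4: T in hours = 39407.94 / 3600 = 10.947 hours

10.947


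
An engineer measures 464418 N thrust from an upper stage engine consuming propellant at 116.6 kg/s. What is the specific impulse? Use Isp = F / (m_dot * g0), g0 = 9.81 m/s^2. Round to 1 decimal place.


Step 1: m_dot * g0 = 116.6 * 9.81 = 1143.85
Step 2: Isp = 464418 / 1143.85 = 406.0 s

406.0


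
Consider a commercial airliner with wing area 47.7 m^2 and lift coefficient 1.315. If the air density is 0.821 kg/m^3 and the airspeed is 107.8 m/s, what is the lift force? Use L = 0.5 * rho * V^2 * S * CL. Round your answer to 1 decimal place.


Step 1: Calculate dynamic pressure q = 0.5 * 0.821 * 107.8^2 = 0.5 * 0.821 * 11620.84 = 4770.3548 Pa
Step 2: Multiply by wing area and lift coefficient: L = 4770.3548 * 47.7 * 1.315
Step 3: L = 227545.9249 * 1.315 = 299222.9 N

299222.9


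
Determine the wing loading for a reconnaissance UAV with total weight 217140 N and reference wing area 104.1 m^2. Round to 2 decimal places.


Step 1: Wing loading = W / S = 217140 / 104.1
Step 2: Wing loading = 2085.88 N/m^2

2085.88


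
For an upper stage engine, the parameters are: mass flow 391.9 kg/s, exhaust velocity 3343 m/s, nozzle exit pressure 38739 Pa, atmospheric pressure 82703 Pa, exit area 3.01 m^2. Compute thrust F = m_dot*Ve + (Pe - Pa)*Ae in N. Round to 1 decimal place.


Step 1: Momentum thrust = m_dot * Ve = 391.9 * 3343 = 1310121.7 N
Step 2: Pressure thrust = (Pe - Pa) * Ae = (38739 - 82703) * 3.01 = -132331.64 N
Step 3: Total thrust F = 1310121.7 + -132331.64 = 1177790.1 N

1177790.1


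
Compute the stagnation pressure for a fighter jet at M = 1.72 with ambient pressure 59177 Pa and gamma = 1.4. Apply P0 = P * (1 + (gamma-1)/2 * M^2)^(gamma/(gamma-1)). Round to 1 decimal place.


Step 1: (gamma-1)/2 * M^2 = 0.2 * 2.9584 = 0.59168
Step 2: 1 + 0.59168 = 1.59168
Step 3: Exponent gamma/(gamma-1) = 3.5
Step 4: P0 = 59177 * 1.59168^3.5 = 301056.6 Pa

301056.6


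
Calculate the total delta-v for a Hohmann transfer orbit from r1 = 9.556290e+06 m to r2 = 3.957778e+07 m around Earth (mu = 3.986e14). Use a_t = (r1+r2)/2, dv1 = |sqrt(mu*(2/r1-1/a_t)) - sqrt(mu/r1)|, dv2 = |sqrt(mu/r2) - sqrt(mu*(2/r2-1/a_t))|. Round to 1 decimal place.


Step 1: Transfer semi-major axis a_t = (9.556290e+06 + 3.957778e+07) / 2 = 2.456704e+07 m
Step 2: v1 (circular at r1) = sqrt(mu/r1) = 6458.39 m/s
Step 3: v_t1 = sqrt(mu*(2/r1 - 1/a_t)) = 8197.35 m/s
Step 4: dv1 = |8197.35 - 6458.39| = 1738.96 m/s
Step 5: v2 (circular at r2) = 3173.53 m/s, v_t2 = 1979.3 m/s
Step 6: dv2 = |3173.53 - 1979.3| = 1194.23 m/s
Step 7: Total delta-v = 1738.96 + 1194.23 = 2933.2 m/s

2933.2


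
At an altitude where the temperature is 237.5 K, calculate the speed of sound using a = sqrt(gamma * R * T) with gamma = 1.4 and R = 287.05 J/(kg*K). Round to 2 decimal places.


Step 1: gamma * R * T = 1.4 * 287.05 * 237.5 = 95444.125
Step 2: a = sqrt(95444.125) = 308.94 m/s

308.94


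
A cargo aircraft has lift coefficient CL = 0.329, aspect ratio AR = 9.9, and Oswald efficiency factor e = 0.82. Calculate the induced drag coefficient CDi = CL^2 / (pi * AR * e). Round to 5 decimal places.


Step 1: CL^2 = 0.329^2 = 0.108241
Step 2: pi * AR * e = 3.14159 * 9.9 * 0.82 = 25.503449
Step 3: CDi = 0.108241 / 25.503449 = 0.00424

0.00424


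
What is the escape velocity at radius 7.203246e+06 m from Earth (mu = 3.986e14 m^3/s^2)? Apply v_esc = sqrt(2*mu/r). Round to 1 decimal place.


Step 1: 2*mu/r = 2 * 3.986e14 / 7.203246e+06 = 110672327.4479
Step 2: v_esc = sqrt(110672327.4479) = 10520.1 m/s

10520.1


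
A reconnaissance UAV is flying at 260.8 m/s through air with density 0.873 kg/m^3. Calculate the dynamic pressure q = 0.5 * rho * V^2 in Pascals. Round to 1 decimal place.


Step 1: V^2 = 260.8^2 = 68016.64
Step 2: q = 0.5 * 0.873 * 68016.64
Step 3: q = 29689.3 Pa

29689.3


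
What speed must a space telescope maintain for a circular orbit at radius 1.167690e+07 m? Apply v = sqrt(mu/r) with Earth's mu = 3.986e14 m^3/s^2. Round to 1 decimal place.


Step 1: mu / r = 3.986e14 / 1.167690e+07 = 34135772.3368
Step 2: v = sqrt(34135772.3368) = 5842.6 m/s

5842.6


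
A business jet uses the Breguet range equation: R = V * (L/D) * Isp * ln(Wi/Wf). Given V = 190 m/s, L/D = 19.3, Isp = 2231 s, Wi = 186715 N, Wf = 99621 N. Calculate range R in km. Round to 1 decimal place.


Step 1: Coefficient = V * (L/D) * Isp = 190 * 19.3 * 2231 = 8181077.0 m
Step 2: Wi/Wf = 186715 / 99621 = 1.874253
Step 3: ln(1.874253) = 0.62821
Step 4: R = 8181077.0 * 0.62821 = 5139437.7 m = 5139.4 km

5139.4


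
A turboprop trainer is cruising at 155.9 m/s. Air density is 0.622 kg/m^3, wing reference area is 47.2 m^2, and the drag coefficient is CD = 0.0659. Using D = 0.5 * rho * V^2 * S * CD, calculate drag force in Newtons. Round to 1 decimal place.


Step 1: Dynamic pressure q = 0.5 * 0.622 * 155.9^2 = 7558.7959 Pa
Step 2: Drag D = q * S * CD = 7558.7959 * 47.2 * 0.0659
Step 3: D = 23511.5 N

23511.5


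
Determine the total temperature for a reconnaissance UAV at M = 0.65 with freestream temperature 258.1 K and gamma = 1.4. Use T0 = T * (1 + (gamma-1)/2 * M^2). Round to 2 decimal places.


Step 1: (gamma-1)/2 = 0.2
Step 2: M^2 = 0.4225
Step 3: 1 + 0.2 * 0.4225 = 1.0845
Step 4: T0 = 258.1 * 1.0845 = 279.91 K

279.91


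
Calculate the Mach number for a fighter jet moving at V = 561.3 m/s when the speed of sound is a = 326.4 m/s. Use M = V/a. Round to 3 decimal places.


Step 1: M = V / a = 561.3 / 326.4
Step 2: M = 1.720

1.720


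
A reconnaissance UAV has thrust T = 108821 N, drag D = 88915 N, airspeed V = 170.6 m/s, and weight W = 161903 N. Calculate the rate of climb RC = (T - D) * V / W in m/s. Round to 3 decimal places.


Step 1: Excess thrust = T - D = 108821 - 88915 = 19906 N
Step 2: Excess power = 19906 * 170.6 = 3395963.6 W
Step 3: RC = 3395963.6 / 161903 = 20.975 m/s

20.975


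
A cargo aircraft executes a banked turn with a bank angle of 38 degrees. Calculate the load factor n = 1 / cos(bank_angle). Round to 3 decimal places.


Step 1: Convert 38 degrees to radians = 0.663225
Step 2: cos(38 deg) = 0.788011
Step 3: n = 1 / 0.788011 = 1.269

1.269


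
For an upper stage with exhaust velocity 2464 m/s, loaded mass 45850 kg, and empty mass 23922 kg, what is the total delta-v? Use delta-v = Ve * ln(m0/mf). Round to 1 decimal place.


Step 1: Mass ratio m0/mf = 45850 / 23922 = 1.916646
Step 2: ln(1.916646) = 0.650577
Step 3: delta-v = 2464 * 0.650577 = 1603.0 m/s

1603.0


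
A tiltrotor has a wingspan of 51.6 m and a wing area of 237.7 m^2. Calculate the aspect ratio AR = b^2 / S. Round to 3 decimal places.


Step 1: b^2 = 51.6^2 = 2662.56
Step 2: AR = 2662.56 / 237.7 = 11.201

11.201


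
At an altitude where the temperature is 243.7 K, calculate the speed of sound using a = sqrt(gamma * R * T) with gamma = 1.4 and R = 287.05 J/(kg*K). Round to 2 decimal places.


Step 1: gamma * R * T = 1.4 * 287.05 * 243.7 = 97935.719
Step 2: a = sqrt(97935.719) = 312.95 m/s

312.95


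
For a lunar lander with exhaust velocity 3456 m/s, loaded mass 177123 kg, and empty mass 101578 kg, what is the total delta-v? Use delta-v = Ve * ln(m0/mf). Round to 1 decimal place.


Step 1: Mass ratio m0/mf = 177123 / 101578 = 1.743714
Step 2: ln(1.743714) = 0.556017
Step 3: delta-v = 3456 * 0.556017 = 1921.6 m/s

1921.6


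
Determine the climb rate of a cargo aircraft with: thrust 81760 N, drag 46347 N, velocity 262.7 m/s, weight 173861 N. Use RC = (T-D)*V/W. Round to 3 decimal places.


Step 1: Excess thrust = T - D = 81760 - 46347 = 35413 N
Step 2: Excess power = 35413 * 262.7 = 9302995.1 W
Step 3: RC = 9302995.1 / 173861 = 53.508 m/s

53.508


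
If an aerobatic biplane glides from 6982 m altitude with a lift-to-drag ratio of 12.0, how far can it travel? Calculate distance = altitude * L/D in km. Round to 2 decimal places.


Step 1: Glide distance = altitude * L/D = 6982 * 12.0 = 83784.0 m
Step 2: Convert to km: 83784.0 / 1000 = 83.78 km

83.78


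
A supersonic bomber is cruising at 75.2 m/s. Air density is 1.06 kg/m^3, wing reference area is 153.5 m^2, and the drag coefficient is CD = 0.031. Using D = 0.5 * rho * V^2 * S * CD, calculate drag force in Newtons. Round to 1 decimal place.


Step 1: Dynamic pressure q = 0.5 * 1.06 * 75.2^2 = 2997.1712 Pa
Step 2: Drag D = q * S * CD = 2997.1712 * 153.5 * 0.031
Step 3: D = 14262.0 N

14262.0


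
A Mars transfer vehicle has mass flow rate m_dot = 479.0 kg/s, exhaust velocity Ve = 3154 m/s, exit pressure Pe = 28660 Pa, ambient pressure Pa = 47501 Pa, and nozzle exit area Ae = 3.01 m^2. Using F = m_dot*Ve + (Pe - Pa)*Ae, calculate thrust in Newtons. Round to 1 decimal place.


Step 1: Momentum thrust = m_dot * Ve = 479.0 * 3154 = 1510766.0 N
Step 2: Pressure thrust = (Pe - Pa) * Ae = (28660 - 47501) * 3.01 = -56711.41 N
Step 3: Total thrust F = 1510766.0 + -56711.41 = 1454054.6 N

1454054.6


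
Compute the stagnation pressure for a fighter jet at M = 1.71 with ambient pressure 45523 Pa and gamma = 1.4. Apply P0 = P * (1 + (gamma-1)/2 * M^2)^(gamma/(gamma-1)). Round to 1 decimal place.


Step 1: (gamma-1)/2 * M^2 = 0.2 * 2.9241 = 0.58482
Step 2: 1 + 0.58482 = 1.58482
Step 3: Exponent gamma/(gamma-1) = 3.5
Step 4: P0 = 45523 * 1.58482^3.5 = 228118.6 Pa

228118.6


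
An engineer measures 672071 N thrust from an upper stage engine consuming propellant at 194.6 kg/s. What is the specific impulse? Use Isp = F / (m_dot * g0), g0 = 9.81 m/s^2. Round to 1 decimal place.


Step 1: m_dot * g0 = 194.6 * 9.81 = 1909.03
Step 2: Isp = 672071 / 1909.03 = 352.0 s

352.0


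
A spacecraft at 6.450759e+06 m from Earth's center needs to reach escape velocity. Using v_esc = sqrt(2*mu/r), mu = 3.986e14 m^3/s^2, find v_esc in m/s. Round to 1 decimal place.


Step 1: 2*mu/r = 2 * 3.986e14 / 6.450759e+06 = 123582356.7428
Step 2: v_esc = sqrt(123582356.7428) = 11116.8 m/s

11116.8


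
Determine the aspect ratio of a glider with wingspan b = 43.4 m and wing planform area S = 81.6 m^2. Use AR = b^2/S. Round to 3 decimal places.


Step 1: b^2 = 43.4^2 = 1883.56
Step 2: AR = 1883.56 / 81.6 = 23.083

23.083


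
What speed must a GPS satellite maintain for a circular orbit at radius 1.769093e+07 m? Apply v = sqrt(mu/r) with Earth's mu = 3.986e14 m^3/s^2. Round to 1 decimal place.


Step 1: mu / r = 3.986e14 / 1.769093e+07 = 22531319.7215
Step 2: v = sqrt(22531319.7215) = 4746.7 m/s

4746.7


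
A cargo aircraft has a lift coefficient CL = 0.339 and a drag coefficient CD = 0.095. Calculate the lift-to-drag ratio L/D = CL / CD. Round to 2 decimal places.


Step 1: L/D = CL / CD = 0.339 / 0.095
Step 2: L/D = 3.57

3.57


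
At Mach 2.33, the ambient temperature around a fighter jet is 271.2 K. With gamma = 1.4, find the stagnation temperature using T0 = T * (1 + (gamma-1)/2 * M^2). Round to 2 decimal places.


Step 1: (gamma-1)/2 = 0.2
Step 2: M^2 = 5.4289
Step 3: 1 + 0.2 * 5.4289 = 2.08578
Step 4: T0 = 271.2 * 2.08578 = 565.66 K

565.66


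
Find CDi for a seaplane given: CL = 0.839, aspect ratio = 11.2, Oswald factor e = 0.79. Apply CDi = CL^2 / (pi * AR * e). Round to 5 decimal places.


Step 1: CL^2 = 0.839^2 = 0.703921
Step 2: pi * AR * e = 3.14159 * 11.2 * 0.79 = 27.796812
Step 3: CDi = 0.703921 / 27.796812 = 0.02532

0.02532


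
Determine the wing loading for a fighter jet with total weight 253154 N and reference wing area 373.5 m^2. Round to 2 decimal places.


Step 1: Wing loading = W / S = 253154 / 373.5
Step 2: Wing loading = 677.79 N/m^2

677.79


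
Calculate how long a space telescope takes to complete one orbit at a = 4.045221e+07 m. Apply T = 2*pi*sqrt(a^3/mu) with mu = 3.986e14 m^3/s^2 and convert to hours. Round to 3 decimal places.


Step 1: a^3 / mu = 6.619524e+22 / 3.986e14 = 1.660693e+08
Step 2: sqrt(1.660693e+08) = 12886.7894 s
Step 3: T = 2*pi * 12886.7894 = 80970.09 s
Step 4: T in hours = 80970.09 / 3600 = 22.492 hours

22.492


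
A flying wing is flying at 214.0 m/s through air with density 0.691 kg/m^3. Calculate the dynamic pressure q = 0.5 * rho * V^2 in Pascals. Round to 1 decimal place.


Step 1: V^2 = 214.0^2 = 45796.0
Step 2: q = 0.5 * 0.691 * 45796.0
Step 3: q = 15822.5 Pa

15822.5


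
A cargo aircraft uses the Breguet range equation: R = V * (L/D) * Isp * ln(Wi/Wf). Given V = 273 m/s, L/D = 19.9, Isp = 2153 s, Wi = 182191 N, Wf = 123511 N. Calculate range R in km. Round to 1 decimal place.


Step 1: Coefficient = V * (L/D) * Isp = 273 * 19.9 * 2153 = 11696603.1 m
Step 2: Wi/Wf = 182191 / 123511 = 1.475099
Step 3: ln(1.475099) = 0.388725
Step 4: R = 11696603.1 * 0.388725 = 4546766.3 m = 4546.8 km

4546.8


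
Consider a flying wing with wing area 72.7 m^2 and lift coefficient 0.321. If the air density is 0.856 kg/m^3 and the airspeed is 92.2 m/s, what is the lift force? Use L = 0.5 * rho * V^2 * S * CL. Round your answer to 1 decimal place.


Step 1: Calculate dynamic pressure q = 0.5 * 0.856 * 92.2^2 = 0.5 * 0.856 * 8500.84 = 3638.3595 Pa
Step 2: Multiply by wing area and lift coefficient: L = 3638.3595 * 72.7 * 0.321
Step 3: L = 264508.7371 * 0.321 = 84907.3 N

84907.3


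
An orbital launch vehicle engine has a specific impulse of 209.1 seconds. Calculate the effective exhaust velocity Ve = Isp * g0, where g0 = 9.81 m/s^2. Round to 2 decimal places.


Step 1: Ve = Isp * g0 = 209.1 * 9.81
Step 2: Ve = 2051.27 m/s

2051.27


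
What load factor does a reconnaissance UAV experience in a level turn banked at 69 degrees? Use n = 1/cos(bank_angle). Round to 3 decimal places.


Step 1: Convert 69 degrees to radians = 1.204277
Step 2: cos(69 deg) = 0.358368
Step 3: n = 1 / 0.358368 = 2.790

2.790


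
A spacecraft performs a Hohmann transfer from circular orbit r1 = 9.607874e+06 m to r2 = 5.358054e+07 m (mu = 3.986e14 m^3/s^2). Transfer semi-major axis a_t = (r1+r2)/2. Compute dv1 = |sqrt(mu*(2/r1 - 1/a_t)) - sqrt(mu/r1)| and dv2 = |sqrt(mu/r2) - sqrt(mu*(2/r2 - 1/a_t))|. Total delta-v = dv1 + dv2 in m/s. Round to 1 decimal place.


Step 1: Transfer semi-major axis a_t = (9.607874e+06 + 5.358054e+07) / 2 = 3.159421e+07 m
Step 2: v1 (circular at r1) = sqrt(mu/r1) = 6441.03 m/s
Step 3: v_t1 = sqrt(mu*(2/r1 - 1/a_t)) = 8387.93 m/s
Step 4: dv1 = |8387.93 - 6441.03| = 1946.91 m/s
Step 5: v2 (circular at r2) = 2727.5 m/s, v_t2 = 1504.09 m/s
Step 6: dv2 = |2727.5 - 1504.09| = 1223.41 m/s
Step 7: Total delta-v = 1946.91 + 1223.41 = 3170.3 m/s

3170.3


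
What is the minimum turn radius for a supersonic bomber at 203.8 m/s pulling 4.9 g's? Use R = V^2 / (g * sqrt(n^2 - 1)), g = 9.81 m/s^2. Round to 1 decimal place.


Step 1: V^2 = 203.8^2 = 41534.44
Step 2: n^2 - 1 = 4.9^2 - 1 = 23.01
Step 3: sqrt(23.01) = 4.796874
Step 4: R = 41534.44 / (9.81 * 4.796874) = 882.6 m

882.6


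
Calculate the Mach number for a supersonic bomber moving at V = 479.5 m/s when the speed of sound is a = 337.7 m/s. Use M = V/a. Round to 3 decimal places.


Step 1: M = V / a = 479.5 / 337.7
Step 2: M = 1.420

1.420


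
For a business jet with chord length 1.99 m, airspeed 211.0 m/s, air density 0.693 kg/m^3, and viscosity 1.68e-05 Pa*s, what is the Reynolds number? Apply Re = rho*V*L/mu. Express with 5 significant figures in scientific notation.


Step 1: Numerator = rho * V * L = 0.693 * 211.0 * 1.99 = 290.98377
Step 2: Re = 290.98377 / 1.68e-05
Step 3: Re = 1.7320e+07

1.7320e+07


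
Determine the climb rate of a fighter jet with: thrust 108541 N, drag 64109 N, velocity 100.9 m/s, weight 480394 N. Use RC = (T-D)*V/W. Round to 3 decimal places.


Step 1: Excess thrust = T - D = 108541 - 64109 = 44432 N
Step 2: Excess power = 44432 * 100.9 = 4483188.8 W
Step 3: RC = 4483188.8 / 480394 = 9.332 m/s

9.332


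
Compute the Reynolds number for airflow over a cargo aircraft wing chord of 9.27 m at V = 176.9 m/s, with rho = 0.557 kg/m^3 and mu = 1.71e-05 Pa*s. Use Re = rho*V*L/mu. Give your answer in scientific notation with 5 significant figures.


Step 1: Numerator = rho * V * L = 0.557 * 176.9 * 9.27 = 913.403691
Step 2: Re = 913.403691 / 1.71e-05
Step 3: Re = 5.3415e+07

5.3415e+07


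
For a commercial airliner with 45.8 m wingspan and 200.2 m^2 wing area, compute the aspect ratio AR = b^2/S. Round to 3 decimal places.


Step 1: b^2 = 45.8^2 = 2097.64
Step 2: AR = 2097.64 / 200.2 = 10.478

10.478


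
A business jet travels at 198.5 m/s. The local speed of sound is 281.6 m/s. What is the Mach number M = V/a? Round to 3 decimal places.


Step 1: M = V / a = 198.5 / 281.6
Step 2: M = 0.705

0.705


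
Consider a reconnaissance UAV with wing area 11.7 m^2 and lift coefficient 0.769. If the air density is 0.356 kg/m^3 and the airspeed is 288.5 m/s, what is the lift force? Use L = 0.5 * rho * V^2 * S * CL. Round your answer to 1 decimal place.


Step 1: Calculate dynamic pressure q = 0.5 * 0.356 * 288.5^2 = 0.5 * 0.356 * 83232.25 = 14815.3405 Pa
Step 2: Multiply by wing area and lift coefficient: L = 14815.3405 * 11.7 * 0.769
Step 3: L = 173339.4838 * 0.769 = 133298.1 N

133298.1


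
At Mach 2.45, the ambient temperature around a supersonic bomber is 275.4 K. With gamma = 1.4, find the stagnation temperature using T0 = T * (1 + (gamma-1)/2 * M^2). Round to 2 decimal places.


Step 1: (gamma-1)/2 = 0.2
Step 2: M^2 = 6.0025
Step 3: 1 + 0.2 * 6.0025 = 2.2005
Step 4: T0 = 275.4 * 2.2005 = 606.02 K

606.02


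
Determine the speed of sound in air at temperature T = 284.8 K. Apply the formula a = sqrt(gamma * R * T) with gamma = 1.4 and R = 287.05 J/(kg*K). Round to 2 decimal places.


Step 1: gamma * R * T = 1.4 * 287.05 * 284.8 = 114452.576
Step 2: a = sqrt(114452.576) = 338.31 m/s

338.31


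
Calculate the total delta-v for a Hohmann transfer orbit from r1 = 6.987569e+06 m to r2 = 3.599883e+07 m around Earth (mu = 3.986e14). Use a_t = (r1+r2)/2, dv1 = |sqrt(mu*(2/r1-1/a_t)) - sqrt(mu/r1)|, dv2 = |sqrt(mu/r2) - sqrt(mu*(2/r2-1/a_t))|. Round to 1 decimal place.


Step 1: Transfer semi-major axis a_t = (6.987569e+06 + 3.599883e+07) / 2 = 2.149320e+07 m
Step 2: v1 (circular at r1) = sqrt(mu/r1) = 7552.76 m/s
Step 3: v_t1 = sqrt(mu*(2/r1 - 1/a_t)) = 9774.61 m/s
Step 4: dv1 = |9774.61 - 7552.76| = 2221.85 m/s
Step 5: v2 (circular at r2) = 3327.55 m/s, v_t2 = 1897.3 m/s
Step 6: dv2 = |3327.55 - 1897.3| = 1430.24 m/s
Step 7: Total delta-v = 2221.85 + 1430.24 = 3652.1 m/s

3652.1


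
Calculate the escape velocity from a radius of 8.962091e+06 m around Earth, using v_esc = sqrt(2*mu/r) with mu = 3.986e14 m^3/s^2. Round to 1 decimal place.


Step 1: 2*mu/r = 2 * 3.986e14 / 8.962091e+06 = 88952455.4035
Step 2: v_esc = sqrt(88952455.4035) = 9431.5 m/s

9431.5


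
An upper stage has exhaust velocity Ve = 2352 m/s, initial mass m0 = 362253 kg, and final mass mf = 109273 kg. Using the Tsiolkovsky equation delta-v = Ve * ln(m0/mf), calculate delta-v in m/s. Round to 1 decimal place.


Step 1: Mass ratio m0/mf = 362253 / 109273 = 3.315119
Step 2: ln(3.315119) = 1.198494
Step 3: delta-v = 2352 * 1.198494 = 2818.9 m/s

2818.9


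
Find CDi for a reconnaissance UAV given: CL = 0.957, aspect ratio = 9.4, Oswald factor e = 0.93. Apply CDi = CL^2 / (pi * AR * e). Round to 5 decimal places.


Step 1: CL^2 = 0.957^2 = 0.915849
Step 2: pi * AR * e = 3.14159 * 9.4 * 0.93 = 27.463803
Step 3: CDi = 0.915849 / 27.463803 = 0.03335

0.03335


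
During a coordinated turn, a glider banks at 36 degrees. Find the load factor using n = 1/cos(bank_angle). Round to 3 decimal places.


Step 1: Convert 36 degrees to radians = 0.628319
Step 2: cos(36 deg) = 0.809017
Step 3: n = 1 / 0.809017 = 1.236

1.236


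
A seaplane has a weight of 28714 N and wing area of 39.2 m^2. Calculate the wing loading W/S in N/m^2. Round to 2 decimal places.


Step 1: Wing loading = W / S = 28714 / 39.2
Step 2: Wing loading = 732.50 N/m^2

732.50


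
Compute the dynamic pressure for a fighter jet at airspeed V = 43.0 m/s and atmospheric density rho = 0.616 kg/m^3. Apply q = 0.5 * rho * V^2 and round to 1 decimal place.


Step 1: V^2 = 43.0^2 = 1849.0
Step 2: q = 0.5 * 0.616 * 1849.0
Step 3: q = 569.5 Pa

569.5


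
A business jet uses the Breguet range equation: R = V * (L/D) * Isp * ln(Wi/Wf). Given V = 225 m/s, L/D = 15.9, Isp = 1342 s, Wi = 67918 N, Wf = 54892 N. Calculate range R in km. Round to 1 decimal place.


Step 1: Coefficient = V * (L/D) * Isp = 225 * 15.9 * 1342 = 4801005.0 m
Step 2: Wi/Wf = 67918 / 54892 = 1.237302
Step 3: ln(1.237302) = 0.212933
Step 4: R = 4801005.0 * 0.212933 = 1022294.7 m = 1022.3 km

1022.3


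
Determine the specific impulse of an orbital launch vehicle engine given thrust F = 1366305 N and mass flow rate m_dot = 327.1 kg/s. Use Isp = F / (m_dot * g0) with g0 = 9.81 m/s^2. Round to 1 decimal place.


Step 1: m_dot * g0 = 327.1 * 9.81 = 3208.85
Step 2: Isp = 1366305 / 3208.85 = 425.8 s

425.8


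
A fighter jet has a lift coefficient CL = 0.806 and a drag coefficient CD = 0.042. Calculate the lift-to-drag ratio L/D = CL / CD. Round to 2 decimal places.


Step 1: L/D = CL / CD = 0.806 / 0.042
Step 2: L/D = 19.19

19.19


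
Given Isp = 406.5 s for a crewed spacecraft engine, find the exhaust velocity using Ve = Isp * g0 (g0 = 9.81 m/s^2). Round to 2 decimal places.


Step 1: Ve = Isp * g0 = 406.5 * 9.81
Step 2: Ve = 3987.77 m/s

3987.77


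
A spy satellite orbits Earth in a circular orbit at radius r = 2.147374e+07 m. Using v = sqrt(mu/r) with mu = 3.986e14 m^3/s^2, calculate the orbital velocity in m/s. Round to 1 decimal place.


Step 1: mu / r = 3.986e14 / 2.147374e+07 = 18562206.6766
Step 2: v = sqrt(18562206.6766) = 4308.4 m/s

4308.4


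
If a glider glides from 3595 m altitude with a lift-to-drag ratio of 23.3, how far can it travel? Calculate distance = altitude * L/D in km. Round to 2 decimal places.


Step 1: Glide distance = altitude * L/D = 3595 * 23.3 = 83763.5 m
Step 2: Convert to km: 83763.5 / 1000 = 83.76 km

83.76


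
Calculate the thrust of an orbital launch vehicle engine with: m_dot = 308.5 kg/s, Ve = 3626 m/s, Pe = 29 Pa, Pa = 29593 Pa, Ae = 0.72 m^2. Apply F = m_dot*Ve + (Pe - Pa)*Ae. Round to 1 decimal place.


Step 1: Momentum thrust = m_dot * Ve = 308.5 * 3626 = 1118621.0 N
Step 2: Pressure thrust = (Pe - Pa) * Ae = (29 - 29593) * 0.72 = -21286.08 N
Step 3: Total thrust F = 1118621.0 + -21286.08 = 1097334.9 N

1097334.9


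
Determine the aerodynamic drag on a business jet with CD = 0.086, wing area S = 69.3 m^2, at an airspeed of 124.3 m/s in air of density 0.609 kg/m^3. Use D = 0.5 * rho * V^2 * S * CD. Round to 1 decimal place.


Step 1: Dynamic pressure q = 0.5 * 0.609 * 124.3^2 = 4704.6742 Pa
Step 2: Drag D = q * S * CD = 4704.6742 * 69.3 * 0.086
Step 3: D = 28038.9 N

28038.9


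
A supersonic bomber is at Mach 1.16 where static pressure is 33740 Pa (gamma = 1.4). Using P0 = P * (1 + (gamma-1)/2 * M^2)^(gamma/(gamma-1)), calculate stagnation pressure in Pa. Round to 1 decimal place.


Step 1: (gamma-1)/2 * M^2 = 0.2 * 1.3456 = 0.26912
Step 2: 1 + 0.26912 = 1.26912
Step 3: Exponent gamma/(gamma-1) = 3.5
Step 4: P0 = 33740 * 1.26912^3.5 = 77697.0 Pa

77697.0


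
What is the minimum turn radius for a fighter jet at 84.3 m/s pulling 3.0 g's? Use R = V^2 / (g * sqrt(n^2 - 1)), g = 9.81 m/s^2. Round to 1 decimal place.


Step 1: V^2 = 84.3^2 = 7106.49
Step 2: n^2 - 1 = 3.0^2 - 1 = 8.0
Step 3: sqrt(8.0) = 2.828427
Step 4: R = 7106.49 / (9.81 * 2.828427) = 256.1 m

256.1


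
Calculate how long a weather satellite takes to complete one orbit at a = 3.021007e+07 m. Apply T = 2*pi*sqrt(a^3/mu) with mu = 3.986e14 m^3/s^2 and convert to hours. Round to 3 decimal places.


Step 1: a^3 / mu = 2.757117e+22 / 3.986e14 = 6.917002e+07
Step 2: sqrt(6.917002e+07) = 8316.8516 s
Step 3: T = 2*pi * 8316.8516 = 52256.32 s
Step 4: T in hours = 52256.32 / 3600 = 14.516 hours

14.516


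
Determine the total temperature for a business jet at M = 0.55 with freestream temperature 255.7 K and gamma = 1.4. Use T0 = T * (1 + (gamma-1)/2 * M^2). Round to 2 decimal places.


Step 1: (gamma-1)/2 = 0.2
Step 2: M^2 = 0.3025
Step 3: 1 + 0.2 * 0.3025 = 1.0605
Step 4: T0 = 255.7 * 1.0605 = 271.17 K

271.17


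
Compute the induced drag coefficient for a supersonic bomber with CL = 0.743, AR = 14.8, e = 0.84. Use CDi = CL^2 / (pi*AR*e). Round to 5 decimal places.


Step 1: CL^2 = 0.743^2 = 0.552049
Step 2: pi * AR * e = 3.14159 * 14.8 * 0.84 = 39.05628
Step 3: CDi = 0.552049 / 39.05628 = 0.01413

0.01413


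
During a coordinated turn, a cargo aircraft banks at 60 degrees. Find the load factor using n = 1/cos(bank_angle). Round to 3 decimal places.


Step 1: Convert 60 degrees to radians = 1.047198
Step 2: cos(60 deg) = 0.5
Step 3: n = 1 / 0.5 = 2.000

2.000


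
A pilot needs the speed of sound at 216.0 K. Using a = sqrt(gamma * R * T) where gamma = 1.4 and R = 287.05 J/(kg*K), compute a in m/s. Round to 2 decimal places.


Step 1: gamma * R * T = 1.4 * 287.05 * 216.0 = 86803.92
Step 2: a = sqrt(86803.92) = 294.63 m/s

294.63


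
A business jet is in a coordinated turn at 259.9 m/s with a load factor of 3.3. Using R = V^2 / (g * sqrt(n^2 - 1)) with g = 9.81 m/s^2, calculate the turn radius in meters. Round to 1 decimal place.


Step 1: V^2 = 259.9^2 = 67548.01
Step 2: n^2 - 1 = 3.3^2 - 1 = 9.89
Step 3: sqrt(9.89) = 3.144837
Step 4: R = 67548.01 / (9.81 * 3.144837) = 2189.5 m

2189.5


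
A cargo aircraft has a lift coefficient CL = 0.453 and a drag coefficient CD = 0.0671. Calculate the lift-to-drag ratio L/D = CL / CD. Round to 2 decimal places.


Step 1: L/D = CL / CD = 0.453 / 0.0671
Step 2: L/D = 6.75

6.75


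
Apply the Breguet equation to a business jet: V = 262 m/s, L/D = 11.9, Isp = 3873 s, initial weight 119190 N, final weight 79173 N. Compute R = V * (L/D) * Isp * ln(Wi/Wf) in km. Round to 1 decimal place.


Step 1: Coefficient = V * (L/D) * Isp = 262 * 11.9 * 3873 = 12075239.4 m
Step 2: Wi/Wf = 119190 / 79173 = 1.505437
Step 3: ln(1.505437) = 0.409084
Step 4: R = 12075239.4 * 0.409084 = 4939781.5 m = 4939.8 km

4939.8


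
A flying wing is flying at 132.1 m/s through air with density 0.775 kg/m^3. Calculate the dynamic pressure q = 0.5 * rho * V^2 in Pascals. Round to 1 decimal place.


Step 1: V^2 = 132.1^2 = 17450.41
Step 2: q = 0.5 * 0.775 * 17450.41
Step 3: q = 6762.0 Pa

6762.0


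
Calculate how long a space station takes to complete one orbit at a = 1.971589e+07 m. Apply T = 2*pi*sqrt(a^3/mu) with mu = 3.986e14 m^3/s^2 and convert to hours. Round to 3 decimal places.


Step 1: a^3 / mu = 7.663888e+21 / 3.986e14 = 1.922701e+07
Step 2: sqrt(1.922701e+07) = 4384.862 s
Step 3: T = 2*pi * 4384.862 = 27550.9 s
Step 4: T in hours = 27550.9 / 3600 = 7.653 hours

7.653


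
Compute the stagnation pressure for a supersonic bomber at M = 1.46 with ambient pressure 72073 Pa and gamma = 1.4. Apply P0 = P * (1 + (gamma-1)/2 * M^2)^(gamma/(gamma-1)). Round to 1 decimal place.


Step 1: (gamma-1)/2 * M^2 = 0.2 * 2.1316 = 0.42632
Step 2: 1 + 0.42632 = 1.42632
Step 3: Exponent gamma/(gamma-1) = 3.5
Step 4: P0 = 72073 * 1.42632^3.5 = 249765.2 Pa

249765.2


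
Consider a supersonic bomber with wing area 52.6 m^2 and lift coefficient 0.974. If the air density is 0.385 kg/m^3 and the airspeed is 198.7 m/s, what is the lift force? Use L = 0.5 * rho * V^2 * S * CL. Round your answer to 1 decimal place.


Step 1: Calculate dynamic pressure q = 0.5 * 0.385 * 198.7^2 = 0.5 * 0.385 * 39481.69 = 7600.2253 Pa
Step 2: Multiply by wing area and lift coefficient: L = 7600.2253 * 52.6 * 0.974
Step 3: L = 399771.8521 * 0.974 = 389377.8 N

389377.8


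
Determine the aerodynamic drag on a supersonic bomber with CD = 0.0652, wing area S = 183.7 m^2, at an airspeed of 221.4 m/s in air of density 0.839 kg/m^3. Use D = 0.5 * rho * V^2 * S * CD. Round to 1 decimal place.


Step 1: Dynamic pressure q = 0.5 * 0.839 * 221.4^2 = 20563.0342 Pa
Step 2: Drag D = q * S * CD = 20563.0342 * 183.7 * 0.0652
Step 3: D = 246288.4 N

246288.4


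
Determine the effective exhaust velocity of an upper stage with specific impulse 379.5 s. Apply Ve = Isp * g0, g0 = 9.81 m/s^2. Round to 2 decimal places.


Step 1: Ve = Isp * g0 = 379.5 * 9.81
Step 2: Ve = 3722.90 m/s

3722.90


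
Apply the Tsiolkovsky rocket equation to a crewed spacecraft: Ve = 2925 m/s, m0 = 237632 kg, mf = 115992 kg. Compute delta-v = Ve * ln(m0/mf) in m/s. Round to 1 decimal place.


Step 1: Mass ratio m0/mf = 237632 / 115992 = 2.048693
Step 2: ln(2.048693) = 0.717202
Step 3: delta-v = 2925 * 0.717202 = 2097.8 m/s

2097.8


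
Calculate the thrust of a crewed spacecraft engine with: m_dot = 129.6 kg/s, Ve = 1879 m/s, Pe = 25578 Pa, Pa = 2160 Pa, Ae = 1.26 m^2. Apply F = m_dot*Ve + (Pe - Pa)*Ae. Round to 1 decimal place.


Step 1: Momentum thrust = m_dot * Ve = 129.6 * 1879 = 243518.4 N
Step 2: Pressure thrust = (Pe - Pa) * Ae = (25578 - 2160) * 1.26 = 29506.68 N
Step 3: Total thrust F = 243518.4 + 29506.68 = 273025.1 N

273025.1


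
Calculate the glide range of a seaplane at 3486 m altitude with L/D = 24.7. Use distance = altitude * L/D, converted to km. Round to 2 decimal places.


Step 1: Glide distance = altitude * L/D = 3486 * 24.7 = 86104.2 m
Step 2: Convert to km: 86104.2 / 1000 = 86.10 km

86.10


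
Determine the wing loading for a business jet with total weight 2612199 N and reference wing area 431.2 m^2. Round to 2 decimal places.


Step 1: Wing loading = W / S = 2612199 / 431.2
Step 2: Wing loading = 6057.98 N/m^2

6057.98


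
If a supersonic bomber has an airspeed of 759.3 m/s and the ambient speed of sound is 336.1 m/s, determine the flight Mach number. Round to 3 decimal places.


Step 1: M = V / a = 759.3 / 336.1
Step 2: M = 2.259

2.259
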